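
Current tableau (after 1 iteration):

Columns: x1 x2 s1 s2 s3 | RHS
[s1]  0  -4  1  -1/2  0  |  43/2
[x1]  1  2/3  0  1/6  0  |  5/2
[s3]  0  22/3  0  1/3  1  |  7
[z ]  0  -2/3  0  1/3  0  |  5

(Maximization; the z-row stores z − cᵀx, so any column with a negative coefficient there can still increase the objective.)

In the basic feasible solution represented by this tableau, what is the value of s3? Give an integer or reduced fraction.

7

s3 is basic (row 3); its value is the RHS of that row: 7.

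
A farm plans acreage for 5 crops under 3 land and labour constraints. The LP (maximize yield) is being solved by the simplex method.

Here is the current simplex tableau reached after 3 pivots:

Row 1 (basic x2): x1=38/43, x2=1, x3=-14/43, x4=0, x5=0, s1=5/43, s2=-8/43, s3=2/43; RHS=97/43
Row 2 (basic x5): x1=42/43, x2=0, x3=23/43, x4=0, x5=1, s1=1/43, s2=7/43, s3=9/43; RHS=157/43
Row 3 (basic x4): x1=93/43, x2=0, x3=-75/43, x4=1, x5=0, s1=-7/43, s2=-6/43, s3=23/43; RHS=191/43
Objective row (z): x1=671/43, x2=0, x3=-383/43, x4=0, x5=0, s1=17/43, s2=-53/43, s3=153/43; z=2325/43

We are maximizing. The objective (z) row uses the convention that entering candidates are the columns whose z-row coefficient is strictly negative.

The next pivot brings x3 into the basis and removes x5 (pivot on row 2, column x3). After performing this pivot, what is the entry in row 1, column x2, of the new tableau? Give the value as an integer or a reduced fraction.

Pivot element is row 2, column x3: 23/43.
Normalize row 2: new (row 2, x2) = 0/(23/43) = 0.
row 1 ← row 1 − (-14/43)·(new row 2): 1 − (-14/43)·0 = 1.

1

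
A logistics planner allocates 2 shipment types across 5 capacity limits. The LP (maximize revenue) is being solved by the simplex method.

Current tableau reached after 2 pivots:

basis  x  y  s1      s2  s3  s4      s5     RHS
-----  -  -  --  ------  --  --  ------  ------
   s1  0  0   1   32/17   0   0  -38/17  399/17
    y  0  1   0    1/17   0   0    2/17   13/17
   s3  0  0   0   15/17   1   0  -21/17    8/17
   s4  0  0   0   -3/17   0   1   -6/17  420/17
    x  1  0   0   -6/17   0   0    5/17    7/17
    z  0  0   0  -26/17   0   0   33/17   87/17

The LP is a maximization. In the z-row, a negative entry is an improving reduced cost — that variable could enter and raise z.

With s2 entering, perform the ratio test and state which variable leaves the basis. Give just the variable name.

s3

Ratios: row 1 (s1): (399/17)/(32/17) = 399/32; row 2 (y): (13/17)/(1/17) = 13; row 3 (s3): (8/17)/(15/17) = 8/15; row 4 (s4): entry -3/17 ≤ 0, skip; row 5 (x): entry -6/17 ≤ 0, skip.
Minimum ratio 8/15 is in the s3 row, so s3 leaves.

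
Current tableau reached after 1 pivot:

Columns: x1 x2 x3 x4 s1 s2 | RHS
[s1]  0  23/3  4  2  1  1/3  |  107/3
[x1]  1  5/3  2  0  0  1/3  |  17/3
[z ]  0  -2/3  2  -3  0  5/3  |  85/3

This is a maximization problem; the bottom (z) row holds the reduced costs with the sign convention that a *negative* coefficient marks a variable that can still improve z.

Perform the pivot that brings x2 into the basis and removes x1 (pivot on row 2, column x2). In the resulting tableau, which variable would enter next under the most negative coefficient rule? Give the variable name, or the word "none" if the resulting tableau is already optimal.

x4

Pivot element 5/3. New z-row = old z-row − (-2/3)·(row 2/(5/3)).
Updated z-row coefficients: x1: 2/5, x2: 0, x3: 14/5, x4: -3, s1: 0, s2: 9/5.
The most negative is -3 in column x4, so x4 would enter next.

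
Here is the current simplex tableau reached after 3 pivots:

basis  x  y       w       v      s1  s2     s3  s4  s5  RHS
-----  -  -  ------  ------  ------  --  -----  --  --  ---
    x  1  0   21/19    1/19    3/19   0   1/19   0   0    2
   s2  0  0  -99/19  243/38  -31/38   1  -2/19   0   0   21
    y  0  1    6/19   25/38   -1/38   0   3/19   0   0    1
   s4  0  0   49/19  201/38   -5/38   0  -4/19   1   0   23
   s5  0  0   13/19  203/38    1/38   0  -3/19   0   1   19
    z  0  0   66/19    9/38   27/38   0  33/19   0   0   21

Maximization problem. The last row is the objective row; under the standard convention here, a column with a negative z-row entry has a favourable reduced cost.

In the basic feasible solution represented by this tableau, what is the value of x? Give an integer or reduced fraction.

x is basic (row 1); its value is the RHS of that row: 2.

2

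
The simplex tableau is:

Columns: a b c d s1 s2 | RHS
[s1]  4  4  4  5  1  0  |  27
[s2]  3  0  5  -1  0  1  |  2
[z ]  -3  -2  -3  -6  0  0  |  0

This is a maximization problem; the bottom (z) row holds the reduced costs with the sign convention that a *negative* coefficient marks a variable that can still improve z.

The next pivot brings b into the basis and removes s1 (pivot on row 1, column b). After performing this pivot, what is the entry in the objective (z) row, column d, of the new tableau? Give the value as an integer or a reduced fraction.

Pivot element is row 1, column b: 4.
Normalize row 1: new (row 1, d) = 5/4 = 5/4.
z-row ← z-row − (-2)·(new row 1): -6 − (-2)·(5/4) = -7/2.

-7/2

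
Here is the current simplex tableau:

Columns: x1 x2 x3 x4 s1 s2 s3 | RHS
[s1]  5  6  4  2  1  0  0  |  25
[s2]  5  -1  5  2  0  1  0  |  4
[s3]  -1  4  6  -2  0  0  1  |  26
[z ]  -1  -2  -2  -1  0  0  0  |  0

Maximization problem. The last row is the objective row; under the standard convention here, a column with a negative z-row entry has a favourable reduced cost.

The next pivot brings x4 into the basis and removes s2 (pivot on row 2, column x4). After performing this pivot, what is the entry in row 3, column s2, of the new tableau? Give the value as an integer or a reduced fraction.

1

Pivot element is row 2, column x4: 2.
Normalize row 2: new (row 2, s2) = 1/2 = 1/2.
row 3 ← row 3 − (-2)·(new row 2): 0 − (-2)·(1/2) = 1.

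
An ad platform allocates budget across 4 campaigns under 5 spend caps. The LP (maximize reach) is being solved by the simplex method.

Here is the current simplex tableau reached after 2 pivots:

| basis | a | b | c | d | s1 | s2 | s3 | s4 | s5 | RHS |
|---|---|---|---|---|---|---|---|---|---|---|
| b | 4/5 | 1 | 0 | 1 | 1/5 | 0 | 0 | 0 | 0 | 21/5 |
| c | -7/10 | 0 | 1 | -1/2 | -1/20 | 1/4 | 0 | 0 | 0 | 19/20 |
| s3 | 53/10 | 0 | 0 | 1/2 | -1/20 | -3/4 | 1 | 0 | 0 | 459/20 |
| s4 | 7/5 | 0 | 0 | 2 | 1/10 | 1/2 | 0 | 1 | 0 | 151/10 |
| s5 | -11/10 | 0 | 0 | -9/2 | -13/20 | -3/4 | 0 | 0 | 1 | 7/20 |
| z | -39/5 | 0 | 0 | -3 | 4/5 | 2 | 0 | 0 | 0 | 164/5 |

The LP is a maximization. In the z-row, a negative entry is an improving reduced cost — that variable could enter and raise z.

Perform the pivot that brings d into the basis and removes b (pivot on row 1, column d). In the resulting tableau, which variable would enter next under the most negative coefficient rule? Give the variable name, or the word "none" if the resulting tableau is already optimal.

a

Pivot element 1. New z-row = old z-row − (-3)·(row 1/1).
Updated z-row coefficients: a: -27/5, b: 3, c: 0, d: 0, s1: 7/5, s2: 2, s3: 0, s4: 0, s5: 0.
The most negative is -27/5 in column a, so a would enter next.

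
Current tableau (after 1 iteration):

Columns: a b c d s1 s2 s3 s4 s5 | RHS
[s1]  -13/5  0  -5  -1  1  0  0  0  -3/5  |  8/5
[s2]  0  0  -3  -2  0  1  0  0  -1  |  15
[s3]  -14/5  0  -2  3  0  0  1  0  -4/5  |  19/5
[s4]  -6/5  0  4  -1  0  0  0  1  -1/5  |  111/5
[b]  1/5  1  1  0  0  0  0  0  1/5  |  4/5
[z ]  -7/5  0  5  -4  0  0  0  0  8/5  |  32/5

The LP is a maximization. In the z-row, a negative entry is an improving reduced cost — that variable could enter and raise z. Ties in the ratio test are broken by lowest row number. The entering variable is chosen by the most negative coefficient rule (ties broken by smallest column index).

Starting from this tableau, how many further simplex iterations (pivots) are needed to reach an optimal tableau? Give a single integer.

pivot: d in, s3 out → z = 172/15
pivot: a in, b out → z = 32
No improving column remains; optimal.

2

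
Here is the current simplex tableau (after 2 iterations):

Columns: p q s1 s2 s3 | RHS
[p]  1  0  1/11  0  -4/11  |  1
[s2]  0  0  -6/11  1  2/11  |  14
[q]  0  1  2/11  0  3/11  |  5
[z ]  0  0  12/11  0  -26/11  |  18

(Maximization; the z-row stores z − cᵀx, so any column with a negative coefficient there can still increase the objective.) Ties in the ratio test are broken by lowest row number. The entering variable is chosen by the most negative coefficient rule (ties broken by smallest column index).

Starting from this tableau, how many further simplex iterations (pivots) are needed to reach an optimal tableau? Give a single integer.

pivot: s3 in, q out → z = 184/3
No improving column remains; optimal.

1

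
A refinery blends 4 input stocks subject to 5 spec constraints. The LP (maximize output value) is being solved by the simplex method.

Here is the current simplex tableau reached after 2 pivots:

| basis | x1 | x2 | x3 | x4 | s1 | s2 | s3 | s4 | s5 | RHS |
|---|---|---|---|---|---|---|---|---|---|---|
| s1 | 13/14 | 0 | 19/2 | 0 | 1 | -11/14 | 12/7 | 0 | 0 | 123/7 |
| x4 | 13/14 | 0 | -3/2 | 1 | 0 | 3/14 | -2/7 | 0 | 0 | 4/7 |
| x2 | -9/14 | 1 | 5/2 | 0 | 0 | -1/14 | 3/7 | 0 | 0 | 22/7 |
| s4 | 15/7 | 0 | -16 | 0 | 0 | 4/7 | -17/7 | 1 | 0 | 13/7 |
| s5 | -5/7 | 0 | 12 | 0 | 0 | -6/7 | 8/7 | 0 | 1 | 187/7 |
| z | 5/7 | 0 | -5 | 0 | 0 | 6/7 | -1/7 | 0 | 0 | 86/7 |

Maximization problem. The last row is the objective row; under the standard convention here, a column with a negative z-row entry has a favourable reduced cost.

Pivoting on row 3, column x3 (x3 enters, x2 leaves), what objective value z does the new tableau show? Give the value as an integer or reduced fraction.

130/7

Minimum ratio for x3: (22/7)/(5/2) = 44/35.
z changes by −(z-row coeff of x3)·ratio = −(-5)·(44/35) = 44/7.
New z = 86/7 + (44/7) = 130/7.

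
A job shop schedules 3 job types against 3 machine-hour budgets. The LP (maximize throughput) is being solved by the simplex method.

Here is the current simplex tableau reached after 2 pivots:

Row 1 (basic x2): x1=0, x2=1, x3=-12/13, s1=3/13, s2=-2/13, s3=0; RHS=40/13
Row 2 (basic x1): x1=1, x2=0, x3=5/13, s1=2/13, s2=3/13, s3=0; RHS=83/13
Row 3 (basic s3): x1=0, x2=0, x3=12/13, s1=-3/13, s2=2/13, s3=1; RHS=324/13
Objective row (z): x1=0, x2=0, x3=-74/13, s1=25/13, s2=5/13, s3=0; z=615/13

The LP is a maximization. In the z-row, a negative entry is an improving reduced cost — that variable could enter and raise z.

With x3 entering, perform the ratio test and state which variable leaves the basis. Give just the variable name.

Ratios: row 1 (x2): entry -12/13 ≤ 0, skip; row 2 (x1): (83/13)/(5/13) = 83/5; row 3 (s3): (324/13)/(12/13) = 27.
Minimum ratio 83/5 is in the x1 row, so x1 leaves.

x1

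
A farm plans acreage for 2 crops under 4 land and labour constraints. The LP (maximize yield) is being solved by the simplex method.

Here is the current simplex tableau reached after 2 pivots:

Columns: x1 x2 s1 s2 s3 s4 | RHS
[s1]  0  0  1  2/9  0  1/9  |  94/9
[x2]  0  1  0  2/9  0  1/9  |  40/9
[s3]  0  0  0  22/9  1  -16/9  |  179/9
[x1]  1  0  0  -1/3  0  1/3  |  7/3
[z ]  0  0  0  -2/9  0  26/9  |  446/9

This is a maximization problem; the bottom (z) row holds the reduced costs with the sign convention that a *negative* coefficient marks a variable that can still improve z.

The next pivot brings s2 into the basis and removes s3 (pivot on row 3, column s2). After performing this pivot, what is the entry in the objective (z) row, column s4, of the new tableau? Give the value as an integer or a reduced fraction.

30/11

Pivot element is row 3, column s2: 22/9.
Normalize row 3: new (row 3, s4) = (-16/9)/(22/9) = -8/11.
z-row ← z-row − (-2/9)·(new row 3): 26/9 − (-2/9)·(-8/11) = 30/11.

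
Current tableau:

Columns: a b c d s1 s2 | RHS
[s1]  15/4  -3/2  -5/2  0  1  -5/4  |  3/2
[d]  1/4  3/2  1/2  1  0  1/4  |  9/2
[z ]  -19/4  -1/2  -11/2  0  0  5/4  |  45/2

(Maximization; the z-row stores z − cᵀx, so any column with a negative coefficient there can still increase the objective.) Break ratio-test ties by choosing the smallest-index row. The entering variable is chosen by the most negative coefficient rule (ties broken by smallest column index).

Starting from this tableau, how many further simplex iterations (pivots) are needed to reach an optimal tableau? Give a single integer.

2

pivot: c in, d out → z = 72
pivot: a in, s1 out → z = 408/5
No improving column remains; optimal.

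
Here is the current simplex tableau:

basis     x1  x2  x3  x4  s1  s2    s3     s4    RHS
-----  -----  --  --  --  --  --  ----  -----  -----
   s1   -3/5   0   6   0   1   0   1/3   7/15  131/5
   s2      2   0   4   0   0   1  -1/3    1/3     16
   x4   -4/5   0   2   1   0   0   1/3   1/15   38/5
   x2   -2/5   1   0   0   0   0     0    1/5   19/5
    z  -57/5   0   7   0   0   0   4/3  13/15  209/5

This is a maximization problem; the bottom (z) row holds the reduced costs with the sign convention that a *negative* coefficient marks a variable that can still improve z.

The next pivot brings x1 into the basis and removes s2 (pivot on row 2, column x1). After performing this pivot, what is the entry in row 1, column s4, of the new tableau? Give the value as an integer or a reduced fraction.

17/30

Pivot element is row 2, column x1: 2.
Normalize row 2: new (row 2, s4) = (1/3)/2 = 1/6.
row 1 ← row 1 − (-3/5)·(new row 2): 7/15 − (-3/5)·(1/6) = 17/30.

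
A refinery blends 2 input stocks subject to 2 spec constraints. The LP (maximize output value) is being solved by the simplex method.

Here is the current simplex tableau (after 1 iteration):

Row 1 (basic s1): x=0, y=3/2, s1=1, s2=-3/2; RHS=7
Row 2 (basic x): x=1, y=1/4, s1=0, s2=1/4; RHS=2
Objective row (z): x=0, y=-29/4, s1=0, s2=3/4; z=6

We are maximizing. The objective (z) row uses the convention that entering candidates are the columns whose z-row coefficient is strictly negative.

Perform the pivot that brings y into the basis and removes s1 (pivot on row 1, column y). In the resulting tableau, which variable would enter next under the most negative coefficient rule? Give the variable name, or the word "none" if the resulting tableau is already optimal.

Pivot element 3/2. New z-row = old z-row − (-29/4)·(row 1/(3/2)).
Updated z-row coefficients: x: 0, y: 0, s1: 29/6, s2: -13/2.
The most negative is -13/2 in column s2, so s2 would enter next.

s2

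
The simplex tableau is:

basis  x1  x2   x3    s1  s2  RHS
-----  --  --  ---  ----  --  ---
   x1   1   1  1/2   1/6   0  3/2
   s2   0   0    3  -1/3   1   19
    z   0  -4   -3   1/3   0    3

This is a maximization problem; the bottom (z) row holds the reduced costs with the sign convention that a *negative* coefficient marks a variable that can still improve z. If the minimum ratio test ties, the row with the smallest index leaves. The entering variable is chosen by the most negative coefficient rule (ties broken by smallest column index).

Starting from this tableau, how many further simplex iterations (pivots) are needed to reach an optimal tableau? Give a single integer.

pivot: x2 in, x1 out → z = 9
pivot: x3 in, x2 out → z = 12
No improving column remains; optimal.

2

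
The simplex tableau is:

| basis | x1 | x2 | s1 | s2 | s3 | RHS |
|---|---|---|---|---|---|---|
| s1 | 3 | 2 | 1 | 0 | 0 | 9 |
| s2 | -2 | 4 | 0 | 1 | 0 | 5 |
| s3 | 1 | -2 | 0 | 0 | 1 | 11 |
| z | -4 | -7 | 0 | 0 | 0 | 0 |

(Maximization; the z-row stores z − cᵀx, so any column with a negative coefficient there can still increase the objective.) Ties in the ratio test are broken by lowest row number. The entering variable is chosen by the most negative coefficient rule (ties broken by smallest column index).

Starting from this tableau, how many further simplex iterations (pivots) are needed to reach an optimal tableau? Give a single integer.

pivot: x2 in, s2 out → z = 35/4
pivot: x1 in, s1 out → z = 335/16
No improving column remains; optimal.

2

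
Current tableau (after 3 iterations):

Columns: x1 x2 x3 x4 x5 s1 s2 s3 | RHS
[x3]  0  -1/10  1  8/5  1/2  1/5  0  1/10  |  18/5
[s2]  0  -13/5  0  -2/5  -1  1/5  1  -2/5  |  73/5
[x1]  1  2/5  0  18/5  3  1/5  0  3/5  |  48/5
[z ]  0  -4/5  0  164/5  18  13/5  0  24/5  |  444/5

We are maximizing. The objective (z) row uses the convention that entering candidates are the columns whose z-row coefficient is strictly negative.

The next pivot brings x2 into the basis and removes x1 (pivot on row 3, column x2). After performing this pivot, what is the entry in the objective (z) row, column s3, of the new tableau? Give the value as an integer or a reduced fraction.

6

Pivot element is row 3, column x2: 2/5.
Normalize row 3: new (row 3, s3) = (3/5)/(2/5) = 3/2.
z-row ← z-row − (-4/5)·(new row 3): 24/5 − (-4/5)·(3/2) = 6.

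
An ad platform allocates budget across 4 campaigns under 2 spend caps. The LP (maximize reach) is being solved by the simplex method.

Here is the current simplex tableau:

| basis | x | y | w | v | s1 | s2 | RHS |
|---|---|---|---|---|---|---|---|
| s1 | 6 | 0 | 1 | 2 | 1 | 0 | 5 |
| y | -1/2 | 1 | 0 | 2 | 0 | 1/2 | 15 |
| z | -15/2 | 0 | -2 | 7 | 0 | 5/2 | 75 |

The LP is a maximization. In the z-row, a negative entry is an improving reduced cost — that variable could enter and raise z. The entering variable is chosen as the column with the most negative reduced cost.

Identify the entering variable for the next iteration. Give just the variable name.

x

Objective-row coefficients: x: -15/2, y: 0, w: -2, v: 7, s1: 0, s2: 5/2.
The most negative is -15/2 in column x, so x enters.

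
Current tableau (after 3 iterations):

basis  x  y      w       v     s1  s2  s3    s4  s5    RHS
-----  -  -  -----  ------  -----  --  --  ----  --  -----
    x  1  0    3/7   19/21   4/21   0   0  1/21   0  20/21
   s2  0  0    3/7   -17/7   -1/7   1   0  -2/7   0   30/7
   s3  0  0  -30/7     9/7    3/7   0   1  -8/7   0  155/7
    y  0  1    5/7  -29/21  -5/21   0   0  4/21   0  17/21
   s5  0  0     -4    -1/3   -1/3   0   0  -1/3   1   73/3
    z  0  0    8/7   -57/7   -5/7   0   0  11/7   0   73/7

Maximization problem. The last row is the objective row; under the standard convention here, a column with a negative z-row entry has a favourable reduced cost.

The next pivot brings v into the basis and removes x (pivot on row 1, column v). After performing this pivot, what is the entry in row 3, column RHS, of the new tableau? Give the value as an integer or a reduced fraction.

Pivot element is row 1, column v: 19/21.
Normalize row 1: new (row 1, RHS) = (20/21)/(19/21) = 20/19.
row 3 ← row 3 − (9/7)·(new row 1): 155/7 − (9/7)·(20/19) = 395/19.

395/19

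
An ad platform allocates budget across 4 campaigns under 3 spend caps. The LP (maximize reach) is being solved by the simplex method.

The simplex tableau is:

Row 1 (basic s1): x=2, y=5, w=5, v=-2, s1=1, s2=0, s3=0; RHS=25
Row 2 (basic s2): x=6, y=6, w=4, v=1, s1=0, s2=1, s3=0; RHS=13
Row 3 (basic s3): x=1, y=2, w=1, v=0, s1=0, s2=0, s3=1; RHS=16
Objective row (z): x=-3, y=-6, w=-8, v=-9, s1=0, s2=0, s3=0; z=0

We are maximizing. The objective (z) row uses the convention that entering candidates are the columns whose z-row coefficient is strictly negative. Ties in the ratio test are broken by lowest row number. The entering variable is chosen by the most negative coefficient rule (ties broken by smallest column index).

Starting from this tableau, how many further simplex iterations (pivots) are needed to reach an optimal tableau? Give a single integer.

1

pivot: v in, s2 out → z = 117
No improving column remains; optimal.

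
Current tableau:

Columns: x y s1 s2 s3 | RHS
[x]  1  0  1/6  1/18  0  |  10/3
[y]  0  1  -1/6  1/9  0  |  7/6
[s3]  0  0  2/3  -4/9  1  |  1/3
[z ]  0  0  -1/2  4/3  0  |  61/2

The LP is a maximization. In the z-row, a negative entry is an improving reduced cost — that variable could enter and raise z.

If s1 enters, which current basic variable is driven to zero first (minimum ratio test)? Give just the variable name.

s3

Ratios: row 1 (x): (10/3)/(1/6) = 20; row 2 (y): entry -1/6 ≤ 0, skip; row 3 (s3): (1/3)/(2/3) = 1/2.
Minimum ratio 1/2 is in the s3 row, so s3 leaves.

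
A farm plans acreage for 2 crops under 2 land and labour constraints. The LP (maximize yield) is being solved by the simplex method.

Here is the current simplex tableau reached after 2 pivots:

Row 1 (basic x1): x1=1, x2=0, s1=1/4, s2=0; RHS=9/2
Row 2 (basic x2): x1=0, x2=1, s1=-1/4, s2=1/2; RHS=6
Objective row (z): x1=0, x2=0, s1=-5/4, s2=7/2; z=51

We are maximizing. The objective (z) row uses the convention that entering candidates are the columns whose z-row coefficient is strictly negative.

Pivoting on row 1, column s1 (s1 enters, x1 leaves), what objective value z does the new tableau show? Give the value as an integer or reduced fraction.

Minimum ratio for s1: (9/2)/(1/4) = 18.
z changes by −(z-row coeff of s1)·ratio = −(-5/4)·18 = 45/2.
New z = 51 + (45/2) = 147/2.

147/2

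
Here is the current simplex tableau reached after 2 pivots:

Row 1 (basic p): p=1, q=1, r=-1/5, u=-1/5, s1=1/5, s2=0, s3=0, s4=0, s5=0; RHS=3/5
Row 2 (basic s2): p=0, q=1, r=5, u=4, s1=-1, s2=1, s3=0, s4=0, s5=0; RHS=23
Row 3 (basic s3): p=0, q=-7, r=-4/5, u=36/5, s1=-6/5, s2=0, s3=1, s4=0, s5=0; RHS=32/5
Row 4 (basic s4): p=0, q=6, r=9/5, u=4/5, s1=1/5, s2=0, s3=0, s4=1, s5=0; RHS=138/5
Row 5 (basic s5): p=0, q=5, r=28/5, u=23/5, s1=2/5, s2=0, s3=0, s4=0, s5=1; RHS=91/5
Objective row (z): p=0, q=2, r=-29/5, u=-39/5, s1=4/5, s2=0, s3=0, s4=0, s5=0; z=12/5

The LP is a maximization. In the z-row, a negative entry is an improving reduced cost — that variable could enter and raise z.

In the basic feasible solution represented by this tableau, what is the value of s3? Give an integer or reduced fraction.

32/5

s3 is basic (row 3); its value is the RHS of that row: 32/5.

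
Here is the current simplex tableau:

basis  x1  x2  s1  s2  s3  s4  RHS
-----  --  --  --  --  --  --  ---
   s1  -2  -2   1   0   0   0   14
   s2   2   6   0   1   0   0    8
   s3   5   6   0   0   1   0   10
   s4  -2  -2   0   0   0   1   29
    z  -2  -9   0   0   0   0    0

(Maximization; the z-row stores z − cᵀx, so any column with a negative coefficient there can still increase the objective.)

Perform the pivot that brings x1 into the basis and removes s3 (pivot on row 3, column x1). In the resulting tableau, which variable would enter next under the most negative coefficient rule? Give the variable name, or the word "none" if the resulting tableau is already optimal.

x2

Pivot element 5. New z-row = old z-row − (-2)·(row 3/5).
Updated z-row coefficients: x1: 0, x2: -33/5, s1: 0, s2: 0, s3: 2/5, s4: 0.
The most negative is -33/5 in column x2, so x2 would enter next.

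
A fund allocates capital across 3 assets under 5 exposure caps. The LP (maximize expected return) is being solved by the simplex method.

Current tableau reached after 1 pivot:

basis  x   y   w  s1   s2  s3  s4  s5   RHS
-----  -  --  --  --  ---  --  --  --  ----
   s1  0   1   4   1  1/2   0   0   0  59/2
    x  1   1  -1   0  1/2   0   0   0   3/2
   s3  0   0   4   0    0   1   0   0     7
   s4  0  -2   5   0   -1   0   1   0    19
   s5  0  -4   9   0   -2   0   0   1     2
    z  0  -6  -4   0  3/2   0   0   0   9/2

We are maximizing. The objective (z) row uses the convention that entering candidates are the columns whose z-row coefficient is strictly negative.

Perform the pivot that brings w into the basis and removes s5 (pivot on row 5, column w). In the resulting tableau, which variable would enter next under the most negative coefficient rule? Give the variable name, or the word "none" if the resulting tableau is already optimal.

y

Pivot element 9. New z-row = old z-row − (-4)·(row 5/9).
Updated z-row coefficients: x: 0, y: -70/9, w: 0, s1: 0, s2: 11/18, s3: 0, s4: 0, s5: 4/9.
The most negative is -70/9 in column y, so y would enter next.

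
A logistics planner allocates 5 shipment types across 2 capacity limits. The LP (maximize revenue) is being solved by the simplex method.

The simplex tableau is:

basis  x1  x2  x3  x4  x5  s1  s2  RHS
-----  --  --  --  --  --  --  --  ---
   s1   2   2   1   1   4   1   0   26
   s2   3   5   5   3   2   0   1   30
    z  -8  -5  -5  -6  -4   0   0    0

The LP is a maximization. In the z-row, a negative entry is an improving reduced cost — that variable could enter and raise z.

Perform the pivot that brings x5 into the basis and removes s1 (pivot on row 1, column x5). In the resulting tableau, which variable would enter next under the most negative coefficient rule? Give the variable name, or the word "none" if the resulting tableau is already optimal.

x1

Pivot element 4. New z-row = old z-row − (-4)·(row 1/4).
Updated z-row coefficients: x1: -6, x2: -3, x3: -4, x4: -5, x5: 0, s1: 1, s2: 0.
The most negative is -6 in column x1, so x1 would enter next.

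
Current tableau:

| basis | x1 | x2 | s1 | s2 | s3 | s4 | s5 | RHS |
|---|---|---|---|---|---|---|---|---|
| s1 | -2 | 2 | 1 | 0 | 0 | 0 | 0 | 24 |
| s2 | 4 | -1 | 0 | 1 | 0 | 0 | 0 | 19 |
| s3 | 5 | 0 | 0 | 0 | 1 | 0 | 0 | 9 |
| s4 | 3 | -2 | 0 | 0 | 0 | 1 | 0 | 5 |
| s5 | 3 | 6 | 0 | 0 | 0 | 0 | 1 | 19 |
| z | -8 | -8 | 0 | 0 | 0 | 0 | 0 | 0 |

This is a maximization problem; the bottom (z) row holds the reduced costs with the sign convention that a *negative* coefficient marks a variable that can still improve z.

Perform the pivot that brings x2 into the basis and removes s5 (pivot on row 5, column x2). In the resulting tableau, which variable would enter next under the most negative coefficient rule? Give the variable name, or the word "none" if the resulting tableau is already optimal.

Pivot element 6. New z-row = old z-row − (-8)·(row 5/6).
Updated z-row coefficients: x1: -4, x2: 0, s1: 0, s2: 0, s3: 0, s4: 0, s5: 4/3.
The most negative is -4 in column x1, so x1 would enter next.

x1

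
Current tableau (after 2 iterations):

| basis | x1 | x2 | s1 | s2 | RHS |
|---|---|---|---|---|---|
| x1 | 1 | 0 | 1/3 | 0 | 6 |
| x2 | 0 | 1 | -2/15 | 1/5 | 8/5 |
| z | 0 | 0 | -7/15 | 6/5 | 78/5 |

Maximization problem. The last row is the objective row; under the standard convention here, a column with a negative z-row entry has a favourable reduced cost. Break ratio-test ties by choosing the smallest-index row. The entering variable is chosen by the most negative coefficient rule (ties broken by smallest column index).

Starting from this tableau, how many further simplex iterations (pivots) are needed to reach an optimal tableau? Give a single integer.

1

pivot: s1 in, x1 out → z = 24
No improving column remains; optimal.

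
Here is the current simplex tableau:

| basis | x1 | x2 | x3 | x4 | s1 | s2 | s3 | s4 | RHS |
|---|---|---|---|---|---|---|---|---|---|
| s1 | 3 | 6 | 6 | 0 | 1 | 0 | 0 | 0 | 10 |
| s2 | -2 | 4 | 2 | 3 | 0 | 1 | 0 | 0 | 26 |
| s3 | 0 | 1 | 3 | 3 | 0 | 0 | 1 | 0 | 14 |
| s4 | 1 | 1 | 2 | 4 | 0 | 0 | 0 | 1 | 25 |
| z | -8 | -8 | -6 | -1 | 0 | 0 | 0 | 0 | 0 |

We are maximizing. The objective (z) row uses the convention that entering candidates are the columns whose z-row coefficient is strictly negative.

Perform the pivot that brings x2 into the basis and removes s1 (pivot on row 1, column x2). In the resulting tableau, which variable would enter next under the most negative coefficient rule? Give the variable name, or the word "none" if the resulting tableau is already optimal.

Pivot element 6. New z-row = old z-row − (-8)·(row 1/6).
Updated z-row coefficients: x1: -4, x2: 0, x3: 2, x4: -1, s1: 4/3, s2: 0, s3: 0, s4: 0.
The most negative is -4 in column x1, so x1 would enter next.

x1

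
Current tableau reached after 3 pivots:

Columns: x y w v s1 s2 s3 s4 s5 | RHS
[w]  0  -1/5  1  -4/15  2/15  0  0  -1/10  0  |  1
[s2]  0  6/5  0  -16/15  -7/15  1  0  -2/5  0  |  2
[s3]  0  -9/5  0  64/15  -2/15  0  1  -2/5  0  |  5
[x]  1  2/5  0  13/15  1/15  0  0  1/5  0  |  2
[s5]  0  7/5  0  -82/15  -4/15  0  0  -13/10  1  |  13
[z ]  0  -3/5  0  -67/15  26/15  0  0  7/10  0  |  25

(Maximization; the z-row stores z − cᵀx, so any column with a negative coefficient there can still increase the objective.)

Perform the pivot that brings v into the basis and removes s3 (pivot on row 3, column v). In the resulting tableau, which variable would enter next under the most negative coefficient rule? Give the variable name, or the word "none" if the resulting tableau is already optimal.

Pivot element 64/15. New z-row = old z-row − (-67/15)·(row 3/(64/15)).
Updated z-row coefficients: x: 0, y: -159/64, w: 0, v: 0, s1: 51/32, s2: 0, s3: 67/64, s4: 9/32, s5: 0.
The most negative is -159/64 in column y, so y would enter next.

y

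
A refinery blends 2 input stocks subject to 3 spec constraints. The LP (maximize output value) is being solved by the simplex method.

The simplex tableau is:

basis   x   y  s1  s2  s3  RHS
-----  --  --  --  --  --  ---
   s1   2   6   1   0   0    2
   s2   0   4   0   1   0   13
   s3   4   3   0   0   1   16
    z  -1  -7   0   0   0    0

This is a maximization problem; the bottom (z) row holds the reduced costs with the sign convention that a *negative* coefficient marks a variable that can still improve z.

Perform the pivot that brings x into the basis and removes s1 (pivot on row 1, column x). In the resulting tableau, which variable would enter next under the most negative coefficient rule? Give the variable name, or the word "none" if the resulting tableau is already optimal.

y

Pivot element 2. New z-row = old z-row − (-1)·(row 1/2).
Updated z-row coefficients: x: 0, y: -4, s1: 1/2, s2: 0, s3: 0.
The most negative is -4 in column y, so y would enter next.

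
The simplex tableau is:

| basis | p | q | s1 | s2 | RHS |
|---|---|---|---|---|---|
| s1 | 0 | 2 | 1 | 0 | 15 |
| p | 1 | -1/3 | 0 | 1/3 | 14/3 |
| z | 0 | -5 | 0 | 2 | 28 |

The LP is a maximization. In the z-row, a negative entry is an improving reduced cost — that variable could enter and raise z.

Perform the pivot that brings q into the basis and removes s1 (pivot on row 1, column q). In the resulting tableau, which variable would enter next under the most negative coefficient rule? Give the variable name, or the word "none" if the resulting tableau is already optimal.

none

Pivot element 2. New z-row = old z-row − (-5)·(row 1/2).
Updated z-row coefficients: p: 0, q: 0, s1: 5/2, s2: 2.
No coefficient is strictly negative; the tableau after this pivot is optimal.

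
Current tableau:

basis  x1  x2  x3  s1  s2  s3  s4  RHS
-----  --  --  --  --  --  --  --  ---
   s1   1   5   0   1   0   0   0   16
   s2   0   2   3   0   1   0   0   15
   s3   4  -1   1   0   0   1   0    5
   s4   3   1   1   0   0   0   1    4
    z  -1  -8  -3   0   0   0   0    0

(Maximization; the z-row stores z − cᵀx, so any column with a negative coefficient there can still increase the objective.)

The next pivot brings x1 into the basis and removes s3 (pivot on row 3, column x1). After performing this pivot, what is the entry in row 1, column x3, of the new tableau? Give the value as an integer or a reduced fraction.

Pivot element is row 3, column x1: 4.
Normalize row 3: new (row 3, x3) = 1/4 = 1/4.
row 1 ← row 1 − 1·(new row 3): 0 − 1·(1/4) = -1/4.

-1/4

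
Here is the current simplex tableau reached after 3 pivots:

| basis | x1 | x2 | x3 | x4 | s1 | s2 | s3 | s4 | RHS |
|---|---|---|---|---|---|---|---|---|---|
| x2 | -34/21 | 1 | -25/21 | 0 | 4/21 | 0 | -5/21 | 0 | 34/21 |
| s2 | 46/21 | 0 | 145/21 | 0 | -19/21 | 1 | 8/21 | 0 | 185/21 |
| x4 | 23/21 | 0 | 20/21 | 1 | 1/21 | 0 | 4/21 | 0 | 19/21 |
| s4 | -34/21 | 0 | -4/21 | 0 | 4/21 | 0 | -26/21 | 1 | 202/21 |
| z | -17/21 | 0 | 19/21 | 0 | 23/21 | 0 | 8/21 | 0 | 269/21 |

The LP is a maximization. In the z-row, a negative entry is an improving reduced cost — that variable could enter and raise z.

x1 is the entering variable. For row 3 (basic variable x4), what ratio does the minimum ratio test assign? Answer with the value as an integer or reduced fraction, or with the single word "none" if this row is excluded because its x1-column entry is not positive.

19/23

Ratio = RHS / (x1 entry) = (19/21) / (23/21) = 19/23.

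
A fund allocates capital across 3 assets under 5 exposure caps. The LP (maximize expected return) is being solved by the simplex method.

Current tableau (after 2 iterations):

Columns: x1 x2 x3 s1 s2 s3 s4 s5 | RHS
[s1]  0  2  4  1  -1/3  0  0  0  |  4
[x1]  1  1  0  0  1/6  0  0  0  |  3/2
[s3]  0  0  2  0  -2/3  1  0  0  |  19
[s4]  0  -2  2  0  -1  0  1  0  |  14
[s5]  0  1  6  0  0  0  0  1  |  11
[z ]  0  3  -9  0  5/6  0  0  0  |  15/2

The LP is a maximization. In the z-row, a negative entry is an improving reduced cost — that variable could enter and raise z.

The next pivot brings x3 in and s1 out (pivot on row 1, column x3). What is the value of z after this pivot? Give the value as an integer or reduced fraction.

33/2

Minimum ratio for x3: 4/4 = 1.
z changes by −(z-row coeff of x3)·ratio = −(-9)·1 = 9.
New z = 15/2 + 9 = 33/2.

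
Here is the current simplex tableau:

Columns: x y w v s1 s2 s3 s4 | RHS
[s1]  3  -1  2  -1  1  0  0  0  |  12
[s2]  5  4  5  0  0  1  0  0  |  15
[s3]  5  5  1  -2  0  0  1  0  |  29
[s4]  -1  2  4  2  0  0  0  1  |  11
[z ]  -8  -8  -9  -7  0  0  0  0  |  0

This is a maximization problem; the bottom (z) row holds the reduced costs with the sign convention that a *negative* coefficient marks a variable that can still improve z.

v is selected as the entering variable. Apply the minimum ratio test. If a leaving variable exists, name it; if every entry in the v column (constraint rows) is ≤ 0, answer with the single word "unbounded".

Ratios: row 1 (s1): entry -1 ≤ 0, skip; row 2 (s2): entry 0 ≤ 0, skip; row 3 (s3): entry -2 ≤ 0, skip; row 4 (s4): 11/2 = 11/2.
Minimum ratio is in the s4 row, so s4 leaves.

s4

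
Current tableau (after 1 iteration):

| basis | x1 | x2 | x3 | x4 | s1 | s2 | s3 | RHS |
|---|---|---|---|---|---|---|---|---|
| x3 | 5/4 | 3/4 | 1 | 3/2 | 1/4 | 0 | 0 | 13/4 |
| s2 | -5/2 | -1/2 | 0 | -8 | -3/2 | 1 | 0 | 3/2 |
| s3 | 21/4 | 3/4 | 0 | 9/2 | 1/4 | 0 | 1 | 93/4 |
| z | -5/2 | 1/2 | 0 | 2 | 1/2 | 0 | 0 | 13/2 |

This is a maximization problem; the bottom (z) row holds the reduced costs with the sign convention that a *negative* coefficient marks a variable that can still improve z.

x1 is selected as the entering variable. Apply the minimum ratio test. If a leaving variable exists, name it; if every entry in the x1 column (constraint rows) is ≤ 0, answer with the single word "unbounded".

x3

Ratios: row 1 (x3): (13/4)/(5/4) = 13/5; row 2 (s2): entry -5/2 ≤ 0, skip; row 3 (s3): (93/4)/(21/4) = 31/7.
Minimum ratio is in the x3 row, so x3 leaves.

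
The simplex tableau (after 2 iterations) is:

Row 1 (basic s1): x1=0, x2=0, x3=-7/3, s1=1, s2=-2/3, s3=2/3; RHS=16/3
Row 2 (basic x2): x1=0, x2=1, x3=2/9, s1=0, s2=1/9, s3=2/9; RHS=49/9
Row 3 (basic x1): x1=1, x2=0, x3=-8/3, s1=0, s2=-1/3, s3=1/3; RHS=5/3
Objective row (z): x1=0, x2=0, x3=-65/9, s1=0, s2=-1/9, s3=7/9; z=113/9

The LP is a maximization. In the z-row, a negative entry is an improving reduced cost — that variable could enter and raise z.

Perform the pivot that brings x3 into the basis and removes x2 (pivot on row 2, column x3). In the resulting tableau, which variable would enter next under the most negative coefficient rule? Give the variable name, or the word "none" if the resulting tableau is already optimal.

none

Pivot element 2/9. New z-row = old z-row − (-65/9)·(row 2/(2/9)).
Updated z-row coefficients: x1: 0, x2: 65/2, x3: 0, s1: 0, s2: 7/2, s3: 8.
No coefficient is strictly negative; the tableau after this pivot is optimal.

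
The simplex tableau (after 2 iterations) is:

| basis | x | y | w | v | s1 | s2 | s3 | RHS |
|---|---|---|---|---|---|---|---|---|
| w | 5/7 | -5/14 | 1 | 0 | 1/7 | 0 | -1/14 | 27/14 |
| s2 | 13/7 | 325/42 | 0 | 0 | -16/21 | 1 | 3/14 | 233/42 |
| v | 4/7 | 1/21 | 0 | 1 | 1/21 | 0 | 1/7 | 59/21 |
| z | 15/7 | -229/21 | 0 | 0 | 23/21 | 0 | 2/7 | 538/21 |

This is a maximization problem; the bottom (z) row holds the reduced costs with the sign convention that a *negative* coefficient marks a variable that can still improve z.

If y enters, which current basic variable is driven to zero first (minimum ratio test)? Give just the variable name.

Ratios: row 1 (w): entry -5/14 ≤ 0, skip; row 2 (s2): (233/42)/(325/42) = 233/325; row 3 (v): (59/21)/(1/21) = 59.
Minimum ratio 233/325 is in the s2 row, so s2 leaves.

s2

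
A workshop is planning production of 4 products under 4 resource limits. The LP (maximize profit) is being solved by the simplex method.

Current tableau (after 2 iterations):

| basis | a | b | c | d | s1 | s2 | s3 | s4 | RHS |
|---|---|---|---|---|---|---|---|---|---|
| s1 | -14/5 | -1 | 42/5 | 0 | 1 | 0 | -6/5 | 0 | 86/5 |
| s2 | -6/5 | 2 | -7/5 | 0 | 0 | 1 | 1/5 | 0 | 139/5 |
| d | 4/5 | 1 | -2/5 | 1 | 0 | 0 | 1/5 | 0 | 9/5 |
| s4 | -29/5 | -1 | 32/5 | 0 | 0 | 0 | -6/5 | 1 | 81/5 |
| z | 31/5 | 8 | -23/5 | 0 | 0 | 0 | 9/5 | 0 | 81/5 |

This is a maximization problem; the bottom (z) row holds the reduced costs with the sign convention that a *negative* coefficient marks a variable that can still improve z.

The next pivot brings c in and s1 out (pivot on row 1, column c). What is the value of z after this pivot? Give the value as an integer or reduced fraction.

538/21

Minimum ratio for c: (86/5)/(42/5) = 43/21.
z changes by −(z-row coeff of c)·ratio = −(-23/5)·(43/21) = 989/105.
New z = 81/5 + (989/105) = 538/21.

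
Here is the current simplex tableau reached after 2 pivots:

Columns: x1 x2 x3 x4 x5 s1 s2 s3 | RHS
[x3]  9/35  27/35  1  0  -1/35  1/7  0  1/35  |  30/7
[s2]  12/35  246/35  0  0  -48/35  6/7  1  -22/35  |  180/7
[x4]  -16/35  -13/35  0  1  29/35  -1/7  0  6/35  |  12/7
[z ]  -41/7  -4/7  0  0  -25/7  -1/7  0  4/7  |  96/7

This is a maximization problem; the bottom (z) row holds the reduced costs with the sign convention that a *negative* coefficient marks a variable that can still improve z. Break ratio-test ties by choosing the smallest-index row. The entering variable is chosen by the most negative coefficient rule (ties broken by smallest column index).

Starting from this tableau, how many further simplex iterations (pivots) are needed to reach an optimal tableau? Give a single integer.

pivot: x1 in, x3 out → z = 334/3
pivot: x5 in, x4 out → z = 162
No improving column remains; optimal.

2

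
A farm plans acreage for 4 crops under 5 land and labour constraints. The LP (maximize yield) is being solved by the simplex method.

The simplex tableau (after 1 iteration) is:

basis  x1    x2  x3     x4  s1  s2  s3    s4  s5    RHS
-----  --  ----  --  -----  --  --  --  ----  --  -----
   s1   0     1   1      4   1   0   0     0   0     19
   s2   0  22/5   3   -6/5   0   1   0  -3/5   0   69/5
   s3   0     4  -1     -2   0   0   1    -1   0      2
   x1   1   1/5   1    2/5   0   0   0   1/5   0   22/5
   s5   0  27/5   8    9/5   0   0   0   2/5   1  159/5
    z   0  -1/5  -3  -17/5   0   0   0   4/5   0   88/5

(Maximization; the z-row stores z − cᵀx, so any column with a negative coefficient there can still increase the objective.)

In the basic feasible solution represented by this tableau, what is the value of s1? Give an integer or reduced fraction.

19

s1 is basic (row 1); its value is the RHS of that row: 19.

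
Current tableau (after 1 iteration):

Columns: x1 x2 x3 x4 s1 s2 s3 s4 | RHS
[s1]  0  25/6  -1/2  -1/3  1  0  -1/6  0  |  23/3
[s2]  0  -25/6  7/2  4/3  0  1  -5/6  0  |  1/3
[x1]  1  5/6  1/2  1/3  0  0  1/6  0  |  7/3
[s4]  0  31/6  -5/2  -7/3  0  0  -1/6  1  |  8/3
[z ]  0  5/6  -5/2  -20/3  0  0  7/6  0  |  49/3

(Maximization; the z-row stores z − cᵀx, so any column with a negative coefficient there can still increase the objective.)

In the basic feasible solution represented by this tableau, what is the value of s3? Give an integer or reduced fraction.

0

s3 is nonbasic (not in the basis column), so its value in the current BFS is 0.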